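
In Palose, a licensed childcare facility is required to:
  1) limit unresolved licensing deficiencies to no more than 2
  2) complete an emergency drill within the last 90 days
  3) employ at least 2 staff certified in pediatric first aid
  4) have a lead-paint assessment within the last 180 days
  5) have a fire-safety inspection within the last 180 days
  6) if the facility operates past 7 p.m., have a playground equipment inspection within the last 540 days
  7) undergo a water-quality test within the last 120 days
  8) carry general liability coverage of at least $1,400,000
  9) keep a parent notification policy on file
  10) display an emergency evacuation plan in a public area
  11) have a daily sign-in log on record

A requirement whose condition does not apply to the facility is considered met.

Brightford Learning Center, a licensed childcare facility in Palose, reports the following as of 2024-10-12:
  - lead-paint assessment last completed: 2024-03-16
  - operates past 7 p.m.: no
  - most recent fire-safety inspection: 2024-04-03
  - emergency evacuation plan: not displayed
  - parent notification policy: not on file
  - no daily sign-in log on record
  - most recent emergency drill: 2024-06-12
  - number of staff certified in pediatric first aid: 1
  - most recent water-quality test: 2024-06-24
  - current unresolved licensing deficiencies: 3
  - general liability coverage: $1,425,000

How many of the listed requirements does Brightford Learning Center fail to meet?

1. unresolved licensing deficiencies 3 > 2 → not met
2. emergency drill 122 days ago vs limit 90 → not met
3. staff certified in pediatric first aid 1 < 2 → not met
4. lead-paint assessment 210 days ago vs limit 180 → not met
5. fire-safety inspection 192 days ago vs limit 180 → not met
6. condition 'operates past 7 p.m.' does not hold → requirement n/a → met
7. water-quality test 110 days ago vs limit 120 → met
8. general liability coverage $1,425,000 ≥ $1,400,000 → met
9. parent notification policy absent → not met
10. emergency evacuation plan absent → not met
11. daily sign-in log absent → not met
Not met: 8 of 11

8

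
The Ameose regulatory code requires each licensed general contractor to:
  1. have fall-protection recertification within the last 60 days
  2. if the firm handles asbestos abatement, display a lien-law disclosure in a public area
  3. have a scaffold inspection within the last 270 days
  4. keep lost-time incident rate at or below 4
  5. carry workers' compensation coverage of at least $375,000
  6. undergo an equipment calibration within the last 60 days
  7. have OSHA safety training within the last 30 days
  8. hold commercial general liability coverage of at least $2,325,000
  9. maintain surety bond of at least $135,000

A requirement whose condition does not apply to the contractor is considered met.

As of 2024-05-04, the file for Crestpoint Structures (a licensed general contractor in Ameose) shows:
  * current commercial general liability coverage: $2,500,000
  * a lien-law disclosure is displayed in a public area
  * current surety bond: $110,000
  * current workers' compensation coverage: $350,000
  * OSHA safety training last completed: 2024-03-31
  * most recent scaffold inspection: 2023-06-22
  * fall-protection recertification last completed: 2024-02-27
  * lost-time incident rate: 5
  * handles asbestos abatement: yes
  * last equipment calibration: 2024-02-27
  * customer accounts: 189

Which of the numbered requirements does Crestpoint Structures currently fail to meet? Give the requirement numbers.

1. fall-protection recertification 67 days ago vs limit 60 → not met
2. condition 'handles asbestos abatement' holds; lien-law disclosure present → met
3. scaffold inspection 317 days ago vs limit 270 → not met
4. lost-time incident rate 5 > 4 → not met
5. workers' compensation coverage $350,000 < $375,000 → not met
6. equipment calibration 67 days ago vs limit 60 → not met
7. OSHA safety training 34 days ago vs limit 30 → not met
8. commercial general liability coverage $2,500,000 ≥ $2,325,000 → met
9. surety bond $110,000 < $135,000 → not met
Not met: 1, 3, 4, 5, 6, 7, 9

1, 3, 4, 5, 6, 7, 9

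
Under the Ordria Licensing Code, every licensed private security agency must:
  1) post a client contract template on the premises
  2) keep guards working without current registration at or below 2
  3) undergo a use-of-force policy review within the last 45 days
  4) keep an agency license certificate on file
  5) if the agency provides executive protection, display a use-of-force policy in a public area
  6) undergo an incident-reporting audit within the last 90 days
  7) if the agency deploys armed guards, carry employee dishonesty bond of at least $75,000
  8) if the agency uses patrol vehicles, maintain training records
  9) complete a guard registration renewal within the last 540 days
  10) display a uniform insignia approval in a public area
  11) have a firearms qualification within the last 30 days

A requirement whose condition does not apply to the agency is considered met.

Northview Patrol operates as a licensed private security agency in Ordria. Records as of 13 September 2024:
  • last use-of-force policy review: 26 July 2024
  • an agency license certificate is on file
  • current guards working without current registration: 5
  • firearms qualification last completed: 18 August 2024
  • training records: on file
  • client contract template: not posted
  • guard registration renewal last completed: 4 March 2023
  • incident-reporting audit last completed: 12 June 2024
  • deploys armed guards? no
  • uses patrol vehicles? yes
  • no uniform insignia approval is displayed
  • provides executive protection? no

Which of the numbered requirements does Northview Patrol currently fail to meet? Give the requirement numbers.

1, 2, 3, 6, 9, 10

1. client contract template absent → not met
2. guards working without current registration 5 > 2 → not met
3. use-of-force policy review 49 days ago vs limit 45 → not met
4. agency license certificate present → met
5. condition 'provides executive protection' does not hold → requirement n/a → met
6. incident-reporting audit 93 days ago vs limit 90 → not met
7. condition 'deploys armed guards' does not hold → requirement n/a → met
8. condition 'uses patrol vehicles' holds; training records present → met
9. guard registration renewal 559 days ago vs limit 540 → not met
10. uniform insignia approval absent → not met
11. firearms qualification 26 days ago vs limit 30 → met
Not met: 1, 2, 3, 6, 9, 10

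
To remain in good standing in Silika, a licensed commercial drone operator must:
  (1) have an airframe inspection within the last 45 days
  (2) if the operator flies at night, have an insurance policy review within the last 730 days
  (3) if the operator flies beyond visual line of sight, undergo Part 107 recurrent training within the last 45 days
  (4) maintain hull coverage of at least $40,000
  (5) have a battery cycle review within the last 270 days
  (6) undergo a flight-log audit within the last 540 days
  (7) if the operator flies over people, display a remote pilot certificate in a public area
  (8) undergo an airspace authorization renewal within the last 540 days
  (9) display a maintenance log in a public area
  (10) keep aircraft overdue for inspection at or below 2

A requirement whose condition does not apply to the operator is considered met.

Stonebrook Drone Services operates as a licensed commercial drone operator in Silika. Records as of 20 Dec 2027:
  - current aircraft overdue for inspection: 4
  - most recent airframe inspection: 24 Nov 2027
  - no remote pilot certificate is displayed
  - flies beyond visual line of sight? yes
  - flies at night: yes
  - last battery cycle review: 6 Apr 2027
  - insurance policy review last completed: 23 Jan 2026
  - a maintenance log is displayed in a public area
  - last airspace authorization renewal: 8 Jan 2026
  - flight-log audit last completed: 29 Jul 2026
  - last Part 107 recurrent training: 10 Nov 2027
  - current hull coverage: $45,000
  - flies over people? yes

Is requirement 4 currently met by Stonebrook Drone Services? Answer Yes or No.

4. hull coverage $45,000 ≥ $40,000 → met

Yes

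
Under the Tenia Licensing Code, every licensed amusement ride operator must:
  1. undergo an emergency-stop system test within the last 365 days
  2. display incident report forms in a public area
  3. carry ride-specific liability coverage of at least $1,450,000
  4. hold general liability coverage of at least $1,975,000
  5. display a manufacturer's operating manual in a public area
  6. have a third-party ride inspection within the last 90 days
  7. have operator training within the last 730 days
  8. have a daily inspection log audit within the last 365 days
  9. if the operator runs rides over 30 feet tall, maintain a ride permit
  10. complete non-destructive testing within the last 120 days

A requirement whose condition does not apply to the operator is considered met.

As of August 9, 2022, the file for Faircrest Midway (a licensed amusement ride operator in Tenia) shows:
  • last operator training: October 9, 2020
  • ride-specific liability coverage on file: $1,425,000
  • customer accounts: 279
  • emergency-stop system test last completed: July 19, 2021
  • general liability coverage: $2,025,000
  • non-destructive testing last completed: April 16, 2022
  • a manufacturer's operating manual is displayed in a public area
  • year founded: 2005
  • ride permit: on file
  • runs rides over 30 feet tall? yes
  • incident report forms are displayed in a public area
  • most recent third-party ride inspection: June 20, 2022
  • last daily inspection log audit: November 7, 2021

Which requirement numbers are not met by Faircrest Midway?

1. emergency-stop system test 386 days ago vs limit 365 → not met
2. incident report forms present → met
3. ride-specific liability coverage $1,425,000 < $1,450,000 → not met
4. general liability coverage $2,025,000 ≥ $1,975,000 → met
5. manufacturer's operating manual present → met
6. third-party ride inspection 50 days ago vs limit 90 → met
7. operator training 669 days ago vs limit 730 → met
8. daily inspection log audit 275 days ago vs limit 365 → met
9. condition 'runs rides over 30 feet tall' holds; ride permit present → met
10. non-destructive testing 115 days ago vs limit 120 → met
Not met: 1, 3

1, 3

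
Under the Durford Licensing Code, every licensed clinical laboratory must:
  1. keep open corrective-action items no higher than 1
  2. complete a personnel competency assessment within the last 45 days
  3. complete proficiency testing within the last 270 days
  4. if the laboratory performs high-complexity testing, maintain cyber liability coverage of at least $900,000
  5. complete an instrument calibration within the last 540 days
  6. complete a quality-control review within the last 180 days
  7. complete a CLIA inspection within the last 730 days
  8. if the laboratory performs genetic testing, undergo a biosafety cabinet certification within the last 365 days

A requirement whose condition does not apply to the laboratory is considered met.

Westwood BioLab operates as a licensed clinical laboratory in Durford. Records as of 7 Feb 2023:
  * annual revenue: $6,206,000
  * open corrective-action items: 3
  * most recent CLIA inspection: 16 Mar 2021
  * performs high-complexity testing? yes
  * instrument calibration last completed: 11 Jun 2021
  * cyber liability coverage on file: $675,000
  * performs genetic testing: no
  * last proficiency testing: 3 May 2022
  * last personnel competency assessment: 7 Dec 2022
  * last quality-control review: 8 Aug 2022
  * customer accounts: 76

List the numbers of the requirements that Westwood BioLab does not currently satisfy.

1. open corrective-action items 3 > 1 → not met
2. personnel competency assessment 62 days ago vs limit 45 → not met
3. proficiency testing 280 days ago vs limit 270 → not met
4. condition 'performs high-complexity testing' holds; cyber liability coverage $675,000 < $900,000 → not met
5. instrument calibration 606 days ago vs limit 540 → not met
6. quality-control review 183 days ago vs limit 180 → not met
7. CLIA inspection 693 days ago vs limit 730 → met
8. condition 'performs genetic testing' does not hold → requirement n/a → met
Not met: 1, 2, 3, 4, 5, 6

1, 2, 3, 4, 5, 6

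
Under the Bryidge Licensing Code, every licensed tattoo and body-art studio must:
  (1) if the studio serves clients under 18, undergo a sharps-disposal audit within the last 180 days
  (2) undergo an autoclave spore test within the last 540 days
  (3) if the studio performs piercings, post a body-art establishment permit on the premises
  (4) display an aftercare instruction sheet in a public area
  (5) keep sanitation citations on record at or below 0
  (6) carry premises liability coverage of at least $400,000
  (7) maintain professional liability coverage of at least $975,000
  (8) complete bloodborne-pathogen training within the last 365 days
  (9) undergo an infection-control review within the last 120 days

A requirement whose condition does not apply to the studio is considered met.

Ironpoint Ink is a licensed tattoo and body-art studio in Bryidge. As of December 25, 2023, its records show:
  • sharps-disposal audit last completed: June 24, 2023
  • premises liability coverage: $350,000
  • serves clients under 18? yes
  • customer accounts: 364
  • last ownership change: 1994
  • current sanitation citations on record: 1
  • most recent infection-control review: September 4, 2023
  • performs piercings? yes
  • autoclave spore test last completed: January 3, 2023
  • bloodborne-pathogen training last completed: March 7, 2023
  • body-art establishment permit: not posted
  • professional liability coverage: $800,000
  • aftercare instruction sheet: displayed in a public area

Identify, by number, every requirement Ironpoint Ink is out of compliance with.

1. condition 'serves clients under 18' holds; sharps-disposal audit 184 days ago vs limit 180 → not met
2. autoclave spore test 356 days ago vs limit 540 → met
3. condition 'performs piercings' holds; body-art establishment permit absent → not met
4. aftercare instruction sheet present → met
5. sanitation citations on record 1 > 0 → not met
6. premises liability coverage $350,000 < $400,000 → not met
7. professional liability coverage $800,000 < $975,000 → not met
8. bloodborne-pathogen training 293 days ago vs limit 365 → met
9. infection-control review 112 days ago vs limit 120 → met
Not met: 1, 3, 5, 6, 7

1, 3, 5, 6, 7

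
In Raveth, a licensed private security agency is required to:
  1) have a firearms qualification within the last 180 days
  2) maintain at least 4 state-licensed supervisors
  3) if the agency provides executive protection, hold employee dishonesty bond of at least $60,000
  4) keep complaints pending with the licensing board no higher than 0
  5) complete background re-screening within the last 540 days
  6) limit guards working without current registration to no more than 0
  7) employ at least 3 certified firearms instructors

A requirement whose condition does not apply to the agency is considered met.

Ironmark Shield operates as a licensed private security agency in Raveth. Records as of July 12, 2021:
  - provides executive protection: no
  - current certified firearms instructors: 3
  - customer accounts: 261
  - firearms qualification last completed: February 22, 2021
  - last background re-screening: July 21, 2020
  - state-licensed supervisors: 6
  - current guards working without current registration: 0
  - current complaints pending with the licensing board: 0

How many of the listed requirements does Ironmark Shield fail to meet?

0

1. firearms qualification 140 days ago vs limit 180 → met
2. state-licensed supervisors 6 ≥ 4 → met
3. condition 'provides executive protection' does not hold → requirement n/a → met
4. complaints pending with the licensing board 0 ≤ 0 → met
5. background re-screening 356 days ago vs limit 540 → met
6. guards working without current registration 0 ≤ 0 → met
7. certified firearms instructors 3 ≥ 3 → met
Not met: 0 of 7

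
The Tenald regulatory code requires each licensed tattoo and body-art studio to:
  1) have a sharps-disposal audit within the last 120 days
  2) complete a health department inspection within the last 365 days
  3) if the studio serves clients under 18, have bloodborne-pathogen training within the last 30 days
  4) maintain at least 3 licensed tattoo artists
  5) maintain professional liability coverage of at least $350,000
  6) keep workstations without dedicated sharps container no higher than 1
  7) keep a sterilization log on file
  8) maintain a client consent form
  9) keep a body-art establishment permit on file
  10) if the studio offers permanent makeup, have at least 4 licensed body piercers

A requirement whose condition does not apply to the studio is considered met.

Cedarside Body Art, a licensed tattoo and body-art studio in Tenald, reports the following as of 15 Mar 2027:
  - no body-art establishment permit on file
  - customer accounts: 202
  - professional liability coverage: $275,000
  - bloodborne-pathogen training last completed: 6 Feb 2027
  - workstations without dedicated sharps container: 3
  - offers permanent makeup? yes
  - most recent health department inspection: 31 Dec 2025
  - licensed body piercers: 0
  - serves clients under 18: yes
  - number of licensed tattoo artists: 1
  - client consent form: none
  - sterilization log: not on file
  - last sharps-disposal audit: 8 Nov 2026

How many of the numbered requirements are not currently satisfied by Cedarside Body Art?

1. sharps-disposal audit 127 days ago vs limit 120 → not met
2. health department inspection 439 days ago vs limit 365 → not met
3. condition 'serves clients under 18' holds; bloodborne-pathogen training 37 days ago vs limit 30 → not met
4. licensed tattoo artists 1 < 3 → not met
5. professional liability coverage $275,000 < $350,000 → not met
6. workstations without dedicated sharps container 3 > 1 → not met
7. sterilization log absent → not met
8. client consent form absent → not met
9. body-art establishment permit absent → not met
10. condition 'offers permanent makeup' holds; licensed body piercers 0 < 4 → not met
Not met: 10 of 10

10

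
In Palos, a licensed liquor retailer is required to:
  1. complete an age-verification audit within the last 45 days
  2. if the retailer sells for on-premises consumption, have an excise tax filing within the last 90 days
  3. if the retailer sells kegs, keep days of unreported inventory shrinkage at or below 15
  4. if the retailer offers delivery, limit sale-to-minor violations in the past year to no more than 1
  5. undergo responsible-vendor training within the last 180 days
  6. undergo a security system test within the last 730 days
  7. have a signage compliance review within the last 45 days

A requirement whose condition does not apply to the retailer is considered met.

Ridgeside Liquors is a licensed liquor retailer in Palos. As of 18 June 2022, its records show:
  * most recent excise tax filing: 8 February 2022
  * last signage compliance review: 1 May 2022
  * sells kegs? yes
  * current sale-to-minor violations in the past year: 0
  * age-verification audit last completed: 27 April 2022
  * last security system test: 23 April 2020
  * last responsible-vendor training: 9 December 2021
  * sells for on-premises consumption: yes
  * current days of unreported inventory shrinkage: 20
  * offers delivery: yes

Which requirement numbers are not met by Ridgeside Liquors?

1. age-verification audit 52 days ago vs limit 45 → not met
2. condition 'sells for on-premises consumption' holds; excise tax filing 130 days ago vs limit 90 → not met
3. condition 'sells kegs' holds; days of unreported inventory shrinkage 20 > 15 → not met
4. condition 'offers delivery' holds; sale-to-minor violations in the past year 0 ≤ 1 → met
5. responsible-vendor training 191 days ago vs limit 180 → not met
6. security system test 786 days ago vs limit 730 → not met
7. signage compliance review 48 days ago vs limit 45 → not met
Not met: 1, 2, 3, 5, 6, 7

1, 2, 3, 5, 6, 7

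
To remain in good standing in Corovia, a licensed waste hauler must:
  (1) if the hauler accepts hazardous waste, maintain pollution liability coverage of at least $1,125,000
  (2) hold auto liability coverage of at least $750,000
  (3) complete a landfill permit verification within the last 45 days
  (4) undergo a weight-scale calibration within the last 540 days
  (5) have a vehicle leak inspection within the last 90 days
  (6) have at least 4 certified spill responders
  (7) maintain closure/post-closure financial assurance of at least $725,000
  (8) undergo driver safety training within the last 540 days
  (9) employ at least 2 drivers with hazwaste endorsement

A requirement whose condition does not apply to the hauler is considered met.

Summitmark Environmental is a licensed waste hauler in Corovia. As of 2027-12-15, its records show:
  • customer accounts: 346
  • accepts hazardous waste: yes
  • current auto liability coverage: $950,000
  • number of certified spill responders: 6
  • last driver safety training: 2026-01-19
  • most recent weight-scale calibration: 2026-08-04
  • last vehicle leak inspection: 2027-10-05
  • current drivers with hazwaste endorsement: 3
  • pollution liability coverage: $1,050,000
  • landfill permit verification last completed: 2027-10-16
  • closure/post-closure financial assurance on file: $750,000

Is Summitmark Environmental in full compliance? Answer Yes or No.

1. condition 'accepts hazardous waste' holds; pollution liability coverage $1,050,000 < $1,125,000 → not met
2. auto liability coverage $950,000 ≥ $750,000 → met
3. landfill permit verification 60 days ago vs limit 45 → not met
4. weight-scale calibration 498 days ago vs limit 540 → met
5. vehicle leak inspection 71 days ago vs limit 90 → met
6. certified spill responders 6 ≥ 4 → met
7. closure/post-closure financial assurance $750,000 ≥ $725,000 → met
8. driver safety training 695 days ago vs limit 540 → not met
9. drivers with hazwaste endorsement 3 ≥ 2 → met
Not met: 1, 3, 8

No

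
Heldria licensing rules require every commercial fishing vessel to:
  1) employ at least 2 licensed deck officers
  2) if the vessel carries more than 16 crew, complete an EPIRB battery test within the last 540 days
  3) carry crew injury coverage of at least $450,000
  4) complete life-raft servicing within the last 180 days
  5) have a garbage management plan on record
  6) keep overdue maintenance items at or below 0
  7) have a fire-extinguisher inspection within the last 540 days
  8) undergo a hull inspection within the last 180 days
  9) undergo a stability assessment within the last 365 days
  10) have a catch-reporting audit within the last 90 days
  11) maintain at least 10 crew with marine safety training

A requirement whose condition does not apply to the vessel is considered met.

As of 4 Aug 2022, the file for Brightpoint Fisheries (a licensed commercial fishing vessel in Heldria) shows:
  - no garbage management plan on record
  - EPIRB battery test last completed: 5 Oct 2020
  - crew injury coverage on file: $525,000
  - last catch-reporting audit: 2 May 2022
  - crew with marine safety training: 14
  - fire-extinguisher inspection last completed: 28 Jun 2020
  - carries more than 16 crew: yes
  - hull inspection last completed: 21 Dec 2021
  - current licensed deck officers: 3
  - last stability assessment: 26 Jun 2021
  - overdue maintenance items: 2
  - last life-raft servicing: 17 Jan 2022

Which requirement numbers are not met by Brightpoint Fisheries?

1. licensed deck officers 3 ≥ 2 → met
2. condition 'carries more than 16 crew' holds; EPIRB battery test 668 days ago vs limit 540 → not met
3. crew injury coverage $525,000 ≥ $450,000 → met
4. life-raft servicing 199 days ago vs limit 180 → not met
5. garbage management plan absent → not met
6. overdue maintenance items 2 > 0 → not met
7. fire-extinguisher inspection 767 days ago vs limit 540 → not met
8. hull inspection 226 days ago vs limit 180 → not met
9. stability assessment 404 days ago vs limit 365 → not met
10. catch-reporting audit 94 days ago vs limit 90 → not met
11. crew with marine safety training 14 ≥ 10 → met
Not met: 2, 4, 5, 6, 7, 8, 9, 10

2, 4, 5, 6, 7, 8, 9, 10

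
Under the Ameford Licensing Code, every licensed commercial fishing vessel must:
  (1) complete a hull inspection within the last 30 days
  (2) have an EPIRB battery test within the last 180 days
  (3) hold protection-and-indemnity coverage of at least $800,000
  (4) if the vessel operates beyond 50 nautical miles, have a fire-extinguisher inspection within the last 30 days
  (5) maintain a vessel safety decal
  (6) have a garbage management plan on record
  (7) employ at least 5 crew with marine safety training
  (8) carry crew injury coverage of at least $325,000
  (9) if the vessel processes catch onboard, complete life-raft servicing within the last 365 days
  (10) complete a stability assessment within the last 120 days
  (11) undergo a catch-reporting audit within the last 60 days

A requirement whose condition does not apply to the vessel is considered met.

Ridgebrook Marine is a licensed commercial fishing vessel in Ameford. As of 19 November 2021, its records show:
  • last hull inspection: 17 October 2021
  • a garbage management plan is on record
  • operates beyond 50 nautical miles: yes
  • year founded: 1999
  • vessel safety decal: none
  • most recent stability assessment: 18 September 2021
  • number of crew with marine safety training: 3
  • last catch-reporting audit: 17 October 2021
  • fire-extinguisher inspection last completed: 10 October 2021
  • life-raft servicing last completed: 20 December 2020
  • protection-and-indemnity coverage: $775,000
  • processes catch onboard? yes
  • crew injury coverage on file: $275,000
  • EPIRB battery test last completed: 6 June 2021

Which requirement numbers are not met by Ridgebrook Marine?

1, 3, 4, 5, 7, 8

1. hull inspection 33 days ago vs limit 30 → not met
2. EPIRB battery test 166 days ago vs limit 180 → met
3. protection-and-indemnity coverage $775,000 < $800,000 → not met
4. condition 'operates beyond 50 nautical miles' holds; fire-extinguisher inspection 40 days ago vs limit 30 → not met
5. vessel safety decal absent → not met
6. garbage management plan present → met
7. crew with marine safety training 3 < 5 → not met
8. crew injury coverage $275,000 < $325,000 → not met
9. condition 'processes catch onboard' holds; life-raft servicing 334 days ago vs limit 365 → met
10. stability assessment 62 days ago vs limit 120 → met
11. catch-reporting audit 33 days ago vs limit 60 → met
Not met: 1, 3, 4, 5, 7, 8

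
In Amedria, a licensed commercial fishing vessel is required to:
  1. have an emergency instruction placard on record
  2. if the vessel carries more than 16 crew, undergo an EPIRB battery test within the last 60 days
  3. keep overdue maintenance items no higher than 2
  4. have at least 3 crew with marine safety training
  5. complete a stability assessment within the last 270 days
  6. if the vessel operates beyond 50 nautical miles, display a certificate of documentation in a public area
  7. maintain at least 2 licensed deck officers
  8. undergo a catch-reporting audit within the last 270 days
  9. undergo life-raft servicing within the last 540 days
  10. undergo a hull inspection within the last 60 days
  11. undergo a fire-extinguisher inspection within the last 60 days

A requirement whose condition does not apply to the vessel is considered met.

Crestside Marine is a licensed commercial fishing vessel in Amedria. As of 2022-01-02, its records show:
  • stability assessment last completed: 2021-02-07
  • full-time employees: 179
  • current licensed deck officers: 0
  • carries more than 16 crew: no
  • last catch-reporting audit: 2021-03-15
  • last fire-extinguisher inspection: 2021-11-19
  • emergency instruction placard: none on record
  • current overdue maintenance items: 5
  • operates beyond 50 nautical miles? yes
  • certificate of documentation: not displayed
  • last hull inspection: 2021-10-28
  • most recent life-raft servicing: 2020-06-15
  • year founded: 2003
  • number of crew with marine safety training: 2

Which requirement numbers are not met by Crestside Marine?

1, 3, 4, 5, 6, 7, 8, 9, 10

1. emergency instruction placard absent → not met
2. condition 'carries more than 16 crew' does not hold → requirement n/a → met
3. overdue maintenance items 5 > 2 → not met
4. crew with marine safety training 2 < 3 → not met
5. stability assessment 329 days ago vs limit 270 → not met
6. condition 'operates beyond 50 nautical miles' holds; certificate of documentation absent → not met
7. licensed deck officers 0 < 2 → not met
8. catch-reporting audit 293 days ago vs limit 270 → not met
9. life-raft servicing 566 days ago vs limit 540 → not met
10. hull inspection 66 days ago vs limit 60 → not met
11. fire-extinguisher inspection 44 days ago vs limit 60 → met
Not met: 1, 3, 4, 5, 6, 7, 8, 9, 10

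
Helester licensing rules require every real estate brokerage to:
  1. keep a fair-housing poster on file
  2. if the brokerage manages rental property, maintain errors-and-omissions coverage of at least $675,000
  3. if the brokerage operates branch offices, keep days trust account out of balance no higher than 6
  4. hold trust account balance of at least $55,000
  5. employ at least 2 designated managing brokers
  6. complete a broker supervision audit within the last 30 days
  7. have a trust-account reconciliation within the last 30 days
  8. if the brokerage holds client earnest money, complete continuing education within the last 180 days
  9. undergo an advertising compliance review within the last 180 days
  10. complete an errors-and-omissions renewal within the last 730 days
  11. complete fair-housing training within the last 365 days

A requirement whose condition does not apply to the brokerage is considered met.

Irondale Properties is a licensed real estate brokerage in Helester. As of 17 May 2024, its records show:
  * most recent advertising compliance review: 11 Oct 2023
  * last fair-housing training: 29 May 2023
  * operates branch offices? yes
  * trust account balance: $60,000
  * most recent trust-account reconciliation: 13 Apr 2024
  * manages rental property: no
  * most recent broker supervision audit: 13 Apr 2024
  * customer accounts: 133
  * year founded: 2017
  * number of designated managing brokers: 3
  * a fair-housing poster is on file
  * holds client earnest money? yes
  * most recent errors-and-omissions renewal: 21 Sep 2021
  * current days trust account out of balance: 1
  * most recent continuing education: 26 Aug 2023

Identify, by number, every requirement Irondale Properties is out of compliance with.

6, 7, 8, 9, 10

1. fair-housing poster present → met
2. condition 'manages rental property' does not hold → requirement n/a → met
3. condition 'operates branch offices' holds; days trust account out of balance 1 ≤ 6 → met
4. trust account balance $60,000 ≥ $55,000 → met
5. designated managing brokers 3 ≥ 2 → met
6. broker supervision audit 34 days ago vs limit 30 → not met
7. trust-account reconciliation 34 days ago vs limit 30 → not met
8. condition 'holds client earnest money' holds; continuing education 265 days ago vs limit 180 → not met
9. advertising compliance review 219 days ago vs limit 180 → not met
10. errors-and-omissions renewal 969 days ago vs limit 730 → not met
11. fair-housing training 354 days ago vs limit 365 → met
Not met: 6, 7, 8, 9, 10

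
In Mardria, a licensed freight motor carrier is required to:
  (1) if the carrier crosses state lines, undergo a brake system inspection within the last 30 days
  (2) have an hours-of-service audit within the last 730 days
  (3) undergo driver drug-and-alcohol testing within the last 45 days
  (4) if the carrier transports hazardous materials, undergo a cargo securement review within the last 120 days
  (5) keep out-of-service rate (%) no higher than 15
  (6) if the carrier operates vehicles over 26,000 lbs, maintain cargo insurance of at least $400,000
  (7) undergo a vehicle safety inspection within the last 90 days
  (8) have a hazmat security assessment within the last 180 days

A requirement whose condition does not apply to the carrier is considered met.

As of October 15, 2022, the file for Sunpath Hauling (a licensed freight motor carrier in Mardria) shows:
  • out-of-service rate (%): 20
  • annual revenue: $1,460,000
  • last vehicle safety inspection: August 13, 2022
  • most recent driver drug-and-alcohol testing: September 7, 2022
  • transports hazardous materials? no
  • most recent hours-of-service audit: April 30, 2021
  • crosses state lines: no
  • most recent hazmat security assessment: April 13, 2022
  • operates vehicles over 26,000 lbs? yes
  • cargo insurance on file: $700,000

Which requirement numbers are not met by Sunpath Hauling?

5, 8

1. condition 'crosses state lines' does not hold → requirement n/a → met
2. hours-of-service audit 533 days ago vs limit 730 → met
3. driver drug-and-alcohol testing 38 days ago vs limit 45 → met
4. condition 'transports hazardous materials' does not hold → requirement n/a → met
5. out-of-service rate (%) 20 > 15 → not met
6. condition 'operates vehicles over 26,000 lbs' holds; cargo insurance $700,000 ≥ $400,000 → met
7. vehicle safety inspection 63 days ago vs limit 90 → met
8. hazmat security assessment 185 days ago vs limit 180 → not met
Not met: 5, 8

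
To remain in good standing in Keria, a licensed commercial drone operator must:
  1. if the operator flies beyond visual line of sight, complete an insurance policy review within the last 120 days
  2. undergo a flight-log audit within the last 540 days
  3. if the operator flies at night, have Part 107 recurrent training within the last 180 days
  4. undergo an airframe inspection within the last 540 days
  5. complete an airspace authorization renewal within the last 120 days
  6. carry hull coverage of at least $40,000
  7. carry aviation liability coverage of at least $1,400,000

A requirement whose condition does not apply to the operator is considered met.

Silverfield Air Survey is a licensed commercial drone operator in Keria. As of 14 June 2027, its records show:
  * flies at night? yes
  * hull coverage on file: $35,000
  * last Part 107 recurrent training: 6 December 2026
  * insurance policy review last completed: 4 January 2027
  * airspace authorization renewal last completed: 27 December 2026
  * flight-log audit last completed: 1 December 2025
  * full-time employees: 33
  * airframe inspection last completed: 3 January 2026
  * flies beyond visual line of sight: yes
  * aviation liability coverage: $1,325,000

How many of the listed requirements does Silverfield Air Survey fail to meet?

1. condition 'flies beyond visual line of sight' holds; insurance policy review 161 days ago vs limit 120 → not met
2. flight-log audit 560 days ago vs limit 540 → not met
3. condition 'flies at night' holds; Part 107 recurrent training 190 days ago vs limit 180 → not met
4. airframe inspection 527 days ago vs limit 540 → met
5. airspace authorization renewal 169 days ago vs limit 120 → not met
6. hull coverage $35,000 < $40,000 → not met
7. aviation liability coverage $1,325,000 < $1,400,000 → not met
Not met: 6 of 7

6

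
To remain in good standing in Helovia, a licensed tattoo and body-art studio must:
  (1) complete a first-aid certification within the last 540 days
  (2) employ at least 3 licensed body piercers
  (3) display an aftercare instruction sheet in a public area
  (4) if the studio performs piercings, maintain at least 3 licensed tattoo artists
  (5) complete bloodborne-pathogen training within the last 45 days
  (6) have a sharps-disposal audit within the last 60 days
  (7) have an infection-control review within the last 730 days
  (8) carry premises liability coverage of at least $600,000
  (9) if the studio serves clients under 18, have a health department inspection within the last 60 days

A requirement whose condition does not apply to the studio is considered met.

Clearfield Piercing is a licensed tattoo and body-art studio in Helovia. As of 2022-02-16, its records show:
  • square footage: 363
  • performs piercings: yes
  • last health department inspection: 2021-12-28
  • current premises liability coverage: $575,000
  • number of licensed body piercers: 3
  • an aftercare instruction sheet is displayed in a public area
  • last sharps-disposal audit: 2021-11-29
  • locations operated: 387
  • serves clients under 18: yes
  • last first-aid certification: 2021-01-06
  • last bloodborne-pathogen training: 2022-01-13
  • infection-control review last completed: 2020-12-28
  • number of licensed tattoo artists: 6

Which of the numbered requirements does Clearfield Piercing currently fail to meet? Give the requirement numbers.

6, 8

1. first-aid certification 406 days ago vs limit 540 → met
2. licensed body piercers 3 ≥ 3 → met
3. aftercare instruction sheet present → met
4. condition 'performs piercings' holds; licensed tattoo artists 6 ≥ 3 → met
5. bloodborne-pathogen training 34 days ago vs limit 45 → met
6. sharps-disposal audit 79 days ago vs limit 60 → not met
7. infection-control review 415 days ago vs limit 730 → met
8. premises liability coverage $575,000 < $600,000 → not met
9. condition 'serves clients under 18' holds; health department inspection 50 days ago vs limit 60 → met
Not met: 6, 8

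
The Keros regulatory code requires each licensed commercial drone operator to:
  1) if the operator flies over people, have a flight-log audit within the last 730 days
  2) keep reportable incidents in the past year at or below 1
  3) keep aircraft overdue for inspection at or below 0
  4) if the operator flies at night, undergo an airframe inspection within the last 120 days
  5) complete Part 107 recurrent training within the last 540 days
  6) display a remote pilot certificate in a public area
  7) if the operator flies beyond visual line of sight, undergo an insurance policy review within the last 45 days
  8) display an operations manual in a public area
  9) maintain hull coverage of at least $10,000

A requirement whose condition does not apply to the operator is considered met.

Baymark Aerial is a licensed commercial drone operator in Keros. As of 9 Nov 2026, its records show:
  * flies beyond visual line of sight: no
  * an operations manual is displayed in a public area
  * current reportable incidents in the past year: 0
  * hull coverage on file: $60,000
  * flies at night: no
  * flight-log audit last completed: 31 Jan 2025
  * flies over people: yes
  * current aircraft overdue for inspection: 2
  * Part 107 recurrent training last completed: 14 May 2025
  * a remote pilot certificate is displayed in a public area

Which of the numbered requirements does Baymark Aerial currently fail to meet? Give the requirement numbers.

1. condition 'flies over people' holds; flight-log audit 647 days ago vs limit 730 → met
2. reportable incidents in the past year 0 ≤ 1 → met
3. aircraft overdue for inspection 2 > 0 → not met
4. condition 'flies at night' does not hold → requirement n/a → met
5. Part 107 recurrent training 544 days ago vs limit 540 → not met
6. remote pilot certificate present → met
7. condition 'flies beyond visual line of sight' does not hold → requirement n/a → met
8. operations manual present → met
9. hull coverage $60,000 ≥ $10,000 → met
Not met: 3, 5

3, 5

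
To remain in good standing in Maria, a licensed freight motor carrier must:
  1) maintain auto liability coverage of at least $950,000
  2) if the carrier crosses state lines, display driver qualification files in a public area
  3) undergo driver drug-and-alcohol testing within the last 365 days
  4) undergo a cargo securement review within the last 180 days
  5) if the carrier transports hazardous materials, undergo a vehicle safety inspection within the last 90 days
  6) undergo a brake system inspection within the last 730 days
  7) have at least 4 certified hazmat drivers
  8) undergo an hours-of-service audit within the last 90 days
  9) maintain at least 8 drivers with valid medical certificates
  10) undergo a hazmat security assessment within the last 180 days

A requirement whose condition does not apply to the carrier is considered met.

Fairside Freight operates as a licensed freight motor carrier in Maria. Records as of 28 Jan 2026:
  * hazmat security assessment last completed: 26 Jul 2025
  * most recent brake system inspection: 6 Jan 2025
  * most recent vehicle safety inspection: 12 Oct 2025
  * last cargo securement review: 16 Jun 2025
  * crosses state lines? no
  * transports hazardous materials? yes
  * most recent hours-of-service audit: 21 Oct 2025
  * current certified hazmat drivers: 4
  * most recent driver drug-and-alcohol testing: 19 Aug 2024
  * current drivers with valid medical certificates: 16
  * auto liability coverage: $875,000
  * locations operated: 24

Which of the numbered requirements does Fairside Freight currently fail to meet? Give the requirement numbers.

1, 3, 4, 5, 8, 10

1. auto liability coverage $875,000 < $950,000 → not met
2. condition 'crosses state lines' does not hold → requirement n/a → met
3. driver drug-and-alcohol testing 527 days ago vs limit 365 → not met
4. cargo securement review 226 days ago vs limit 180 → not met
5. condition 'transports hazardous materials' holds; vehicle safety inspection 108 days ago vs limit 90 → not met
6. brake system inspection 387 days ago vs limit 730 → met
7. certified hazmat drivers 4 ≥ 4 → met
8. hours-of-service audit 99 days ago vs limit 90 → not met
9. drivers with valid medical certificates 16 ≥ 8 → met
10. hazmat security assessment 186 days ago vs limit 180 → not met
Not met: 1, 3, 4, 5, 8, 10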